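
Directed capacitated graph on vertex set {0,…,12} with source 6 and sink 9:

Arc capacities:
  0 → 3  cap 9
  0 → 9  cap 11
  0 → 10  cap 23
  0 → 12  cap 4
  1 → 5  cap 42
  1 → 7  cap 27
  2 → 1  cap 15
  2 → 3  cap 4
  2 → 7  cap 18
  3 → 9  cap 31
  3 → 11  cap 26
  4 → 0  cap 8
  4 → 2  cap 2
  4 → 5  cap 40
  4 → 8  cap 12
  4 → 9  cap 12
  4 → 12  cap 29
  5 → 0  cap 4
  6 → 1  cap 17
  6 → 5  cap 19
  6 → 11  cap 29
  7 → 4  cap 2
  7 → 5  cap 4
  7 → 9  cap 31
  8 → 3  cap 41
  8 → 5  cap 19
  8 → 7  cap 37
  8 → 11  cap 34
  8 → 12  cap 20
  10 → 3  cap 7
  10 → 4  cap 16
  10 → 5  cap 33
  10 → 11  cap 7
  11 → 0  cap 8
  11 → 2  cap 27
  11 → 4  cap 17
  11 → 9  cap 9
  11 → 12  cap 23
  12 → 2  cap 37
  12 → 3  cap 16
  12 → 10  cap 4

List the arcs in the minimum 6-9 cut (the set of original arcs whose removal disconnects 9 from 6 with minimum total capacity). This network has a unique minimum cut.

augment #1: 6→11→9 push 9
augment #2: 6→1→7→9 push 17
augment #3: 6→5→0→9 push 4
augment #4: 6→11→0→9 push 7
augment #5: 6→11→4→9 push 12
augment #6: 6→11→0→3→9 push 1
max flow = 50; residual-reachable set from 6 gives S-side
cut edges (S→T): {(5,0), (6,1), (6,11)} total cap 50

Min-cut arcs: {(5,0), (6,1), (6,11)} (total capacity 50)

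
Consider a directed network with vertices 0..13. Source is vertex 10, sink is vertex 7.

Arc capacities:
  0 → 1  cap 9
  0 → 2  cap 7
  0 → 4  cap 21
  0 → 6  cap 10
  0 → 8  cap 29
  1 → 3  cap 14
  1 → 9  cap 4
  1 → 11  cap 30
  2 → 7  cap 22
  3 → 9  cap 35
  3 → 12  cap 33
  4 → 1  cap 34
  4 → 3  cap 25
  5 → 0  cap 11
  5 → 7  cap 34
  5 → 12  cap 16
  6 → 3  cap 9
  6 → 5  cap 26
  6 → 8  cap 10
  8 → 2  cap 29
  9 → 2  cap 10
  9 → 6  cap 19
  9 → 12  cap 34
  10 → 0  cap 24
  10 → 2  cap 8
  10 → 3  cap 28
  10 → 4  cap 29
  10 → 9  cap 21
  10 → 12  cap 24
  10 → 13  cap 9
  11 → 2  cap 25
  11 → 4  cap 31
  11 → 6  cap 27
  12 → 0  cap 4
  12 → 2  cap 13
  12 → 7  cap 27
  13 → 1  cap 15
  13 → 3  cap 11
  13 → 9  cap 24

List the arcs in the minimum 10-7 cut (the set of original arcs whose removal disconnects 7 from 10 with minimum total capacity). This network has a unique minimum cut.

Min-cut arcs: {(2,7), (6,5), (12,7)} (total capacity 75)

augment #1: 10→2→7 push 8
augment #2: 10→12→7 push 24
augment #3: 10→0→2→7 push 7
augment #4: 10→3→12→7 push 3
augment #5: 10→9→2→7 push 7
augment #6: 10→0→6→5→7 push 10
augment #7: 10→9→6→5→7 push 14
augment #8: 10→3→9→6→5→7 push 2
max flow = 75; residual-reachable set from 10 gives S-side
cut edges (S→T): {(2,7), (6,5), (12,7)} total cap 75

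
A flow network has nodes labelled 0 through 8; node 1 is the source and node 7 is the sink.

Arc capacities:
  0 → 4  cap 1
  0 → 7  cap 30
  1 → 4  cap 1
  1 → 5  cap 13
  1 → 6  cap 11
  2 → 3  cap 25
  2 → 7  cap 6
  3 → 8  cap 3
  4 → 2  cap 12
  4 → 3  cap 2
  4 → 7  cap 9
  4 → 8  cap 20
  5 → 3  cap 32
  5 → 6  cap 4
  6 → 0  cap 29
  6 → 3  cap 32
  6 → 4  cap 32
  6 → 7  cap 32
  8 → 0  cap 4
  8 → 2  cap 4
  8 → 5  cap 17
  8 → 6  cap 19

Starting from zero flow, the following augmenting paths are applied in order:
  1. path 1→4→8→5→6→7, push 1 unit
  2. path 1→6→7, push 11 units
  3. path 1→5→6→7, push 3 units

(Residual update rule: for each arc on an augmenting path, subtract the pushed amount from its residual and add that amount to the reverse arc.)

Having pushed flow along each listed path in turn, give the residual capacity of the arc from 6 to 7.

after path 1 (1→4→8→5→6→7, push 1): res(6,7)=31
after path 2 (1→6→7, push 11): res(6,7)=20
after path 3 (1→5→6→7, push 3): res(6,7)=17

Residual capacity of (6,7): 17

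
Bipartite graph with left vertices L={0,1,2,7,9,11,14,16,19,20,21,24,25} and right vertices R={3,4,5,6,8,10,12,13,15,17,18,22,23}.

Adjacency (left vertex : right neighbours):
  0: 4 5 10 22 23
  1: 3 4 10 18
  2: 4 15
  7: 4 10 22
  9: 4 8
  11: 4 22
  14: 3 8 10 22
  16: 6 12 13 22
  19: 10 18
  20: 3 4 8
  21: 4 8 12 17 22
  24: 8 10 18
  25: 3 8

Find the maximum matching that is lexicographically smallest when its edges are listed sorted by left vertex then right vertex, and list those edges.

|M| = 10 (so the lex-smallest maximum matching has 10 edges)
process left vertices in ascending order; for each, take the smallest-labelled available neighbour that still permits 10 edges overall, or leave it unmatched if none does
lex-smallest matching: {0-5, 1-3, 2-15, 7-4, 9-8, 11-22, 14-10, 16-6, 19-18, 21-12}

Lex-smallest maximum matching: {(0,5), (1,3), (2,15), (7,4), (9,8), (11,22), (14,10), (16,6), (19,18), (21,12)}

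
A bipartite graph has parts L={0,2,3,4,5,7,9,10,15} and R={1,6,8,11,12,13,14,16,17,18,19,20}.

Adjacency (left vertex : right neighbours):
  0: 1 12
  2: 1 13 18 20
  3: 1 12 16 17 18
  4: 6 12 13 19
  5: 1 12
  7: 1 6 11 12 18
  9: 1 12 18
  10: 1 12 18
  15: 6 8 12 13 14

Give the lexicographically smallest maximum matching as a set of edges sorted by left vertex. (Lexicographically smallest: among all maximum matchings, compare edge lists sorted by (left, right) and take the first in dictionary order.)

|M| = 8 (so the lex-smallest maximum matching has 8 edges)
process left vertices in ascending order; for each, take the smallest-labelled available neighbour that still permits 8 edges overall, or leave it unmatched if none does
lex-smallest matching: {0-1, 2-13, 3-16, 4-6, 5-12, 7-11, 9-18, 15-8}

Lex-smallest maximum matching: {(0,1), (2,13), (3,16), (4,6), (5,12), (7,11), (9,18), (15,8)}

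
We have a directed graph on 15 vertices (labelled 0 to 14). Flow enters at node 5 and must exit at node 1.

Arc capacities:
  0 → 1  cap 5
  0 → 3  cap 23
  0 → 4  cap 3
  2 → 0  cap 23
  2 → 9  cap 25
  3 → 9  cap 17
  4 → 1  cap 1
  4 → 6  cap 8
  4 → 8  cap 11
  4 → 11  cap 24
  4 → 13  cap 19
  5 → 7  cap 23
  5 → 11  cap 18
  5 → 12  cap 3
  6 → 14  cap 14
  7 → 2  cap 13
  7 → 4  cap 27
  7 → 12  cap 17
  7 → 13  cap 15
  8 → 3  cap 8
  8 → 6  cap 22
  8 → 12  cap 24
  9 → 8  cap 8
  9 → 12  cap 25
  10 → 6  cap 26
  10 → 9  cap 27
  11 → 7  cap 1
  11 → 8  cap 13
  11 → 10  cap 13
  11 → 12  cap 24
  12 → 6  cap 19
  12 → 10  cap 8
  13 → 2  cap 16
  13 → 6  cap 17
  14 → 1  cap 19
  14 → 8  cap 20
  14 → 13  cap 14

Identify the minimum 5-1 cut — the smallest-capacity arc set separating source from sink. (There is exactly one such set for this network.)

augment #1: 5→7→4→1 push 1
augment #2: 5→7→2→0→1 push 5
augment #3: 5→12→6→14→1 push 3
augment #4: 5→7→4→6→14→1 push 8
augment #5: 5→7→12→6→14→1 push 3
max flow = 20; residual-reachable set from 5 gives S-side
cut edges (S→T): {(0,1), (4,1), (6,14)} total cap 20

Min-cut arcs: {(0,1), (4,1), (6,14)} (total capacity 20)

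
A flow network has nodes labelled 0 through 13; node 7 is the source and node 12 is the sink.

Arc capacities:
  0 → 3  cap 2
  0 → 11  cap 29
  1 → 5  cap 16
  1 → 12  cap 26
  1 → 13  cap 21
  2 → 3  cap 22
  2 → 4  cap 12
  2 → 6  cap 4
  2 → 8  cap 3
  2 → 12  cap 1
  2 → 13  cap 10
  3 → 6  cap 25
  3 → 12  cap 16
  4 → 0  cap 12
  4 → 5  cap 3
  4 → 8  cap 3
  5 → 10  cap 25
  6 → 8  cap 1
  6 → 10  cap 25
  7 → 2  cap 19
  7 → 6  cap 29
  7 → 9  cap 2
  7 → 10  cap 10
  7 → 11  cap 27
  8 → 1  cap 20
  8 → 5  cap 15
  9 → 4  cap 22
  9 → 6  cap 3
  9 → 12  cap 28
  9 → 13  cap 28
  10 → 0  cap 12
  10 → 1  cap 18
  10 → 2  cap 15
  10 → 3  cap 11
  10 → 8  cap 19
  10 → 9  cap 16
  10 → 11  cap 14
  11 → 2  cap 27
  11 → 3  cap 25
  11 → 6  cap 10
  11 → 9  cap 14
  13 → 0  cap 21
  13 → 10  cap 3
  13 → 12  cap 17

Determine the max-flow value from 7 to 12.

Maximum flow value: 84

augment #1: 7→2→12 bottleneck 1, total now 1
augment #2: 7→9→12 bottleneck 2, total now 3
augment #3: 7→2→3→12 bottleneck 16, total now 19
augment #4: 7→2→13→12 bottleneck 2, total now 21
augment #5: 7→10→1→12 bottleneck 10, total now 31
augment #6: 7→11→9→12 bottleneck 14, total now 45
augment #7: 7→6→8→1→12 bottleneck 1, total now 46
augment #8: 7→6→10→1→12 bottleneck 8, total now 54
augment #9: 7→6→10→9→12 bottleneck 12, total now 66
augment #10: 7→11→2→13→12 bottleneck 8, total now 74
augment #11: 7→6→10→8→1→12 bottleneck 5, total now 79
augment #12: 7→11→2→8→1→12 bottleneck 2, total now 81
augment #13: 7→11→2→8→1→13→12 bottleneck 1, total now 82
augment #14: 7→11→2→4→8→1→13→12 bottleneck 2, total now 84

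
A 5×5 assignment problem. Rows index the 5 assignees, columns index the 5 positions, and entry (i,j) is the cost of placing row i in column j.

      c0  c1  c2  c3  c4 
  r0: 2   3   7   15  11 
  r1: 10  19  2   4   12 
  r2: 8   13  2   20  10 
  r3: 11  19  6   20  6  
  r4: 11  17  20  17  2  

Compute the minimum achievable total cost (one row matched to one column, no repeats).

optimal assignment: row0→col1 (cost 3), row1→col3 (cost 4), row2→col2 (cost 2), row3→col0 (cost 11), row4→col4 (cost 2)
total = 3 + 4 + 2 + 11 + 2 = 22

Minimum assignment cost: 22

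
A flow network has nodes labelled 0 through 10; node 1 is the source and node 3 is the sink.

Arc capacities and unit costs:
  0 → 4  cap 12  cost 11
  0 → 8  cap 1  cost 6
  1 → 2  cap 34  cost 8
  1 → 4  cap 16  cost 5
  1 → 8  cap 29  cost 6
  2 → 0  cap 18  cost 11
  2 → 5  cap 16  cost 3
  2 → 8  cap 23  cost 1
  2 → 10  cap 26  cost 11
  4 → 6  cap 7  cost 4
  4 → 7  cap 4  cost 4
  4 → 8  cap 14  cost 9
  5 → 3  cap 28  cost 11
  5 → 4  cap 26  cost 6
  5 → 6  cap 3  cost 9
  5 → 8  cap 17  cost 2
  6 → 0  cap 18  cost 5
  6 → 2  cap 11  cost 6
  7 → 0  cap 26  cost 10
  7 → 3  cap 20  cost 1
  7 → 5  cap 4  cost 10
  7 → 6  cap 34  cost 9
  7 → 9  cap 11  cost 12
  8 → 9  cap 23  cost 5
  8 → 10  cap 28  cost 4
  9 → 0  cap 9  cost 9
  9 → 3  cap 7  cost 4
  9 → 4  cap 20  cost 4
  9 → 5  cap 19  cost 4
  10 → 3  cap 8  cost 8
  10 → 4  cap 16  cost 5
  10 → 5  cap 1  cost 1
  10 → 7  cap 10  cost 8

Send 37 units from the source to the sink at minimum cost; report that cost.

Minimum cost for 37 units: 655

shortest-cost path #1: 1→4→7→3 push 4 @ unit cost 10 (adds 40)
shortest-cost path #2: 1→8→9→3 push 7 @ unit cost 15 (adds 105)
shortest-cost path #3: 1→8→10→3 push 8 @ unit cost 18 (adds 144)
shortest-cost path #4: 1→8→10→7→3 push 10 @ unit cost 19 (adds 190)
shortest-cost path #5: 1→2→5→3 push 8 @ unit cost 22 (adds 176)
total cost = 655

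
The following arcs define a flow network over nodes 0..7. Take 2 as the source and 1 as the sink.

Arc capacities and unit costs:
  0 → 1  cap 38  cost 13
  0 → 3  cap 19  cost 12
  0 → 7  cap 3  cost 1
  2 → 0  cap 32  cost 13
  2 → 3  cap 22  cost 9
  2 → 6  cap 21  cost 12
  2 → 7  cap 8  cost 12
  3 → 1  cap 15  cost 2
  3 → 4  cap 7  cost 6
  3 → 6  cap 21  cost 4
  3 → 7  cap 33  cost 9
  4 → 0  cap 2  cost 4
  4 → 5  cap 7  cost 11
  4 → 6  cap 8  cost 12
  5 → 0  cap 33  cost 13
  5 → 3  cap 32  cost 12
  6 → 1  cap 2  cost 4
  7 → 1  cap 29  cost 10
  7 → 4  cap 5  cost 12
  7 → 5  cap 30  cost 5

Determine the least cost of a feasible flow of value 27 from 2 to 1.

Minimum cost for 27 units: 421

shortest-cost path #1: 2→3→1 push 15 @ unit cost 11 (adds 165)
shortest-cost path #2: 2→6→1 push 2 @ unit cost 16 (adds 32)
shortest-cost path #3: 2→7→1 push 8 @ unit cost 22 (adds 176)
shortest-cost path #4: 2→0→7→1 push 2 @ unit cost 24 (adds 48)
total cost = 421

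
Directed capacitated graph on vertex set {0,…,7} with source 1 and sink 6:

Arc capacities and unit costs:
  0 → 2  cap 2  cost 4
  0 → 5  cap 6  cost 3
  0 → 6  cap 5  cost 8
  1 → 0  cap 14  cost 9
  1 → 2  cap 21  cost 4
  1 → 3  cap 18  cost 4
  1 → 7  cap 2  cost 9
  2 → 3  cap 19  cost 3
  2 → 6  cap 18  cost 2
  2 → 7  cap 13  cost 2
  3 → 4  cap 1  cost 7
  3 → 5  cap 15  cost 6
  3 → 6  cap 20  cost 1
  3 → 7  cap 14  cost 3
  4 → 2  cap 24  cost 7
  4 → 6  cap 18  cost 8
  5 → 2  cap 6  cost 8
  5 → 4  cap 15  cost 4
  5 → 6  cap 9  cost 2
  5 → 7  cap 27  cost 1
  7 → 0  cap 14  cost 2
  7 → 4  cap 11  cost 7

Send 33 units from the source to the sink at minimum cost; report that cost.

shortest-cost path #1: 1→3→6 push 18 @ unit cost 5 (adds 90)
shortest-cost path #2: 1→2→6 push 15 @ unit cost 6 (adds 90)
total cost = 180

Minimum cost for 33 units: 180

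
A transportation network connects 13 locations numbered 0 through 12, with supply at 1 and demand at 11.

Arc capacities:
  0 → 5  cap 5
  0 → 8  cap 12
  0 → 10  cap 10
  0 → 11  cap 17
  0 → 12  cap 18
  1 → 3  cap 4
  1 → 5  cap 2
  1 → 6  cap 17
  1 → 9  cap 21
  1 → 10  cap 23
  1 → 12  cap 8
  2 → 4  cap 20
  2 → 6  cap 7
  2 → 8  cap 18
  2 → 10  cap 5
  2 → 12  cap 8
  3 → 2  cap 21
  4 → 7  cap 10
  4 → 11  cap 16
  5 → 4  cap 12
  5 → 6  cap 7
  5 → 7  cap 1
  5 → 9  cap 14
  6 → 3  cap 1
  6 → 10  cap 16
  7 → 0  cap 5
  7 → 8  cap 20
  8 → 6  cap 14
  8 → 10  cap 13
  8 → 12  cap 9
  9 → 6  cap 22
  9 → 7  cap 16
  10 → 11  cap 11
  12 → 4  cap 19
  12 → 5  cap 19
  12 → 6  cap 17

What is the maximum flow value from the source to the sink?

Maximum flow value: 32

augment #1: 1→10→11 bottleneck 11, total now 11
augment #2: 1→5→4→11 bottleneck 2, total now 13
augment #3: 1→12→4→11 bottleneck 8, total now 21
augment #4: 1→3→2→4→11 bottleneck 4, total now 25
augment #5: 1→9→7→0→11 bottleneck 5, total now 30
augment #6: 1→6→3→2→4→11 bottleneck 1, total now 31
augment #7: 1→9→7→8→12→4→11 bottleneck 1, total now 32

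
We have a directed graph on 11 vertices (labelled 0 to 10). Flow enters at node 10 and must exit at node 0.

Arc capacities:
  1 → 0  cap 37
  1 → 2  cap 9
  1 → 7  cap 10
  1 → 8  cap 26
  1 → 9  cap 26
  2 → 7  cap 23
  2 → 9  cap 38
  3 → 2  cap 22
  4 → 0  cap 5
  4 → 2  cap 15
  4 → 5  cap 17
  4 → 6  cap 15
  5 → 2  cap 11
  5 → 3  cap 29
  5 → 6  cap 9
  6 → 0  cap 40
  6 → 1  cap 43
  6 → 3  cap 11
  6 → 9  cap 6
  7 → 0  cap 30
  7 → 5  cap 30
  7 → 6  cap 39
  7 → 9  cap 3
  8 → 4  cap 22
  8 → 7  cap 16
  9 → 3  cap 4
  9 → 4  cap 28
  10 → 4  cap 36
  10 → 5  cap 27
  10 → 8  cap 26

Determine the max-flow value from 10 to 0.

augment #1: 10→4→0 bottleneck 5, total now 5
augment #2: 10→4→6→0 bottleneck 15, total now 20
augment #3: 10→5→6→0 bottleneck 9, total now 29
augment #4: 10→8→7→0 bottleneck 16, total now 45
augment #5: 10→4→2→7→0 bottleneck 14, total now 59
augment #6: 10→4→2→7→6→0 bottleneck 1, total now 60
augment #7: 10→5→2→7→6→0 bottleneck 8, total now 68

Maximum flow value: 68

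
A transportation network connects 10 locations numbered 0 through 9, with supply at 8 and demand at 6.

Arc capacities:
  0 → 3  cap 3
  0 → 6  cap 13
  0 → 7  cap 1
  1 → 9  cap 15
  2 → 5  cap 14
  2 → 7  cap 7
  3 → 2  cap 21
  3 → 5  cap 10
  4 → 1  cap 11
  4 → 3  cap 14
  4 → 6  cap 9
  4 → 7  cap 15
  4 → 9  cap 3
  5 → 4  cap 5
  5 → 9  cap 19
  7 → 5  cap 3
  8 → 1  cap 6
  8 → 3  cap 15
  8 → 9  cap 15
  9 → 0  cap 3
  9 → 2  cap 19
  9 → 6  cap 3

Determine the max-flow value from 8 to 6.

Maximum flow value: 11

augment #1: 8→9→6 bottleneck 3, total now 3
augment #2: 8→9→0→6 bottleneck 3, total now 6
augment #3: 8→3→5→4→6 bottleneck 5, total now 11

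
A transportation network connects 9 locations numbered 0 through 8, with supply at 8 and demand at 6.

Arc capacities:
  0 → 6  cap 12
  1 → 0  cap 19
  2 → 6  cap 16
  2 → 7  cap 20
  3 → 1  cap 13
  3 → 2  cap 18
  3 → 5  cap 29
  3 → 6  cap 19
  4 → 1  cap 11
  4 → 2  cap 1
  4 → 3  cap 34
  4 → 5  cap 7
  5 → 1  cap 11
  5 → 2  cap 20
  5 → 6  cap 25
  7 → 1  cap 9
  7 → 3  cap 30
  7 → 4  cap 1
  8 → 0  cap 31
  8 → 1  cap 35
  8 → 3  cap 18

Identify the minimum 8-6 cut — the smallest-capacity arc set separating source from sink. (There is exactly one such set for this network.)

augment #1: 8→0→6 push 12
augment #2: 8→3→6 push 18
max flow = 30; residual-reachable set from 8 gives S-side
cut edges (S→T): {(0,6), (8,3)} total cap 30

Min-cut arcs: {(0,6), (8,3)} (total capacity 30)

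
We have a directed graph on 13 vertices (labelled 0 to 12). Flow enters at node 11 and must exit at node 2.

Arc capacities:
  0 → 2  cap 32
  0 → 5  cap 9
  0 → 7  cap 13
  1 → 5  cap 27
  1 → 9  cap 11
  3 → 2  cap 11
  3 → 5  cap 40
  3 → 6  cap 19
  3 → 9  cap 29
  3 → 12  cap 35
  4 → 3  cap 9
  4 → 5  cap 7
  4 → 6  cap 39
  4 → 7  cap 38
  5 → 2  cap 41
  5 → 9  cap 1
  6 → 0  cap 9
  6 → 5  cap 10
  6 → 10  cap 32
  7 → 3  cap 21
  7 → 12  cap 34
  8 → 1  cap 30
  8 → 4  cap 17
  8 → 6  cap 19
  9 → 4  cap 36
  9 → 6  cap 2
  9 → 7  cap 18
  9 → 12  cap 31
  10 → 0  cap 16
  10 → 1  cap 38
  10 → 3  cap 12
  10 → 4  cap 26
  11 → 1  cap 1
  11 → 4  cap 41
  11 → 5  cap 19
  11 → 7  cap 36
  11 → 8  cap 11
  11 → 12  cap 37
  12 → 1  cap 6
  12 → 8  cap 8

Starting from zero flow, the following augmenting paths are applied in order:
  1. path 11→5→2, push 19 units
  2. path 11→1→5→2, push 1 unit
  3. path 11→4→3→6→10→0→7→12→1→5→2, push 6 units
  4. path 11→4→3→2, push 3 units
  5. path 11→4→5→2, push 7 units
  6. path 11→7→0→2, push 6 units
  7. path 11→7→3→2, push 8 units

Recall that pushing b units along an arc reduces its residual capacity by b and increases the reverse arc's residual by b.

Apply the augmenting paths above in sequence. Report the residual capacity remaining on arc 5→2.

after path 1 (11→5→2, push 19): res(5,2)=22
after path 2 (11→1→5→2, push 1): res(5,2)=21
after path 3 (11→4→3→6→10→0→7→12→1→5→2, push 6): res(5,2)=15
after path 4 (11→4→3→2, push 3): res(5,2)=15
after path 5 (11→4→5→2, push 7): res(5,2)=8
after path 6 (11→7→0→2, push 6): res(5,2)=8
after path 7 (11→7→3→2, push 8): res(5,2)=8

Residual capacity of (5,2): 8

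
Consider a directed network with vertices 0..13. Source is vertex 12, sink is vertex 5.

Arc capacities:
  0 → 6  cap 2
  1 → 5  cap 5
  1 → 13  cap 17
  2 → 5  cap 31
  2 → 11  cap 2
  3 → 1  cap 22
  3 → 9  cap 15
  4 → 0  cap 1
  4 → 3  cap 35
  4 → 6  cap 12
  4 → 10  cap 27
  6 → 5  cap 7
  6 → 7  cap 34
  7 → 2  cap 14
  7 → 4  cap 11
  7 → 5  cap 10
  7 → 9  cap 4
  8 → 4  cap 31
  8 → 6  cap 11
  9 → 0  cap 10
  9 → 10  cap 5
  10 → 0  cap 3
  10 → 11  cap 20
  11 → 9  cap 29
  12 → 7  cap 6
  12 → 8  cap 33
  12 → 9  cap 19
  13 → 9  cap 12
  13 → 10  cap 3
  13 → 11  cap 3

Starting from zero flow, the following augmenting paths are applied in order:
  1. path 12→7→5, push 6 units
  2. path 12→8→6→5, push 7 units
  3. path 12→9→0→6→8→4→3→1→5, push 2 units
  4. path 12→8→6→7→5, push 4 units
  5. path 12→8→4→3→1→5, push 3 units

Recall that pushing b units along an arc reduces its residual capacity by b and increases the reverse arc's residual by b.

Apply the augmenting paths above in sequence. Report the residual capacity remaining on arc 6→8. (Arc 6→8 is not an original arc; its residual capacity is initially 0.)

after path 1 (12→7→5, push 6): res(6,8)=0
after path 2 (12→8→6→5, push 7): res(6,8)=7
after path 3 (12→9→0→6→8→4→3→1→5, push 2): res(6,8)=5
after path 4 (12→8→6→7→5, push 4): res(6,8)=9
after path 5 (12→8→4→3→1→5, push 3): res(6,8)=9

Residual capacity of (6,8): 9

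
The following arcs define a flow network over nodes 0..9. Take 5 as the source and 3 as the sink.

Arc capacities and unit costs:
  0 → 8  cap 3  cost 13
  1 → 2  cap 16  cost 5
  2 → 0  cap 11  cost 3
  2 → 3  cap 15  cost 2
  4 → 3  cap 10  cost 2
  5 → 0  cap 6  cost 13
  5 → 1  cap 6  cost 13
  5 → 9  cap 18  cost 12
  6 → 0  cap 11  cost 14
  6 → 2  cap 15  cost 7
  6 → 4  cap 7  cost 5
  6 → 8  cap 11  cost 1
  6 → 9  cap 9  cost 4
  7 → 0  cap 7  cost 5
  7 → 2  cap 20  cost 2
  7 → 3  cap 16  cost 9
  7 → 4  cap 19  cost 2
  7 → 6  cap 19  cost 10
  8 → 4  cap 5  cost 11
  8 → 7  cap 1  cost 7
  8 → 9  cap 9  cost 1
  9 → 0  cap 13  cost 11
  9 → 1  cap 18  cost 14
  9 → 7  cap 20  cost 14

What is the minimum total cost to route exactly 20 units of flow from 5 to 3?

Minimum cost for 20 units: 540

shortest-cost path #1: 5→1→2→3 push 6 @ unit cost 20 (adds 120)
shortest-cost path #2: 5→9→7→2→3 push 9 @ unit cost 30 (adds 270)
shortest-cost path #3: 5→9→7→4→3 push 5 @ unit cost 30 (adds 150)
total cost = 540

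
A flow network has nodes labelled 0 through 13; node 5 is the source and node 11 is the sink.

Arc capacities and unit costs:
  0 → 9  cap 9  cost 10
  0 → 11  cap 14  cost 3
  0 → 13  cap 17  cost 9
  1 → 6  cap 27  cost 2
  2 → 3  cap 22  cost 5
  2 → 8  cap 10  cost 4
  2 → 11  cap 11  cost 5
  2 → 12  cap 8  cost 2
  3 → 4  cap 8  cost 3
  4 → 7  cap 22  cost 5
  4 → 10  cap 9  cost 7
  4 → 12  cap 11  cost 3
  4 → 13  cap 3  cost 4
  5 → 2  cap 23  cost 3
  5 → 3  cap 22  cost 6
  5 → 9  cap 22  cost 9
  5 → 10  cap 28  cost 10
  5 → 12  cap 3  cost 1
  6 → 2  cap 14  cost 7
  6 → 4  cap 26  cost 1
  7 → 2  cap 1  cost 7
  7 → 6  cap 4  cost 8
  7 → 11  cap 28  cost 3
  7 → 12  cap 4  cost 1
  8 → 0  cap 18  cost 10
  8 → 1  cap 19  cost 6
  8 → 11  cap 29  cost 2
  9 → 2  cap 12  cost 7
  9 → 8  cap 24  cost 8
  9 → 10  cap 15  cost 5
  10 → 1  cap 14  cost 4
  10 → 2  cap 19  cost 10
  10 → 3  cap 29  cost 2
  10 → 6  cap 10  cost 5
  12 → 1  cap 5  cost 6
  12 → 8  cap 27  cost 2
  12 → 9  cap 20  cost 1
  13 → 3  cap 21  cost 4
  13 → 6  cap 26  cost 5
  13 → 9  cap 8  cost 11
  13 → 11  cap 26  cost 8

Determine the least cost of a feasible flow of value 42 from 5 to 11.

Minimum cost for 42 units: 493

shortest-cost path #1: 5→12→8→11 push 3 @ unit cost 5 (adds 15)
shortest-cost path #2: 5→2→11 push 11 @ unit cost 8 (adds 88)
shortest-cost path #3: 5→2→8→11 push 10 @ unit cost 9 (adds 90)
shortest-cost path #4: 5→2→12→8→11 push 2 @ unit cost 9 (adds 18)
shortest-cost path #5: 5→3→4→12→8→11 push 8 @ unit cost 16 (adds 128)
shortest-cost path #6: 5→9→8→11 push 6 @ unit cost 19 (adds 114)
shortest-cost path #7: 5→9→8→12→4→7→11 push 2 @ unit cost 20 (adds 40)
total cost = 493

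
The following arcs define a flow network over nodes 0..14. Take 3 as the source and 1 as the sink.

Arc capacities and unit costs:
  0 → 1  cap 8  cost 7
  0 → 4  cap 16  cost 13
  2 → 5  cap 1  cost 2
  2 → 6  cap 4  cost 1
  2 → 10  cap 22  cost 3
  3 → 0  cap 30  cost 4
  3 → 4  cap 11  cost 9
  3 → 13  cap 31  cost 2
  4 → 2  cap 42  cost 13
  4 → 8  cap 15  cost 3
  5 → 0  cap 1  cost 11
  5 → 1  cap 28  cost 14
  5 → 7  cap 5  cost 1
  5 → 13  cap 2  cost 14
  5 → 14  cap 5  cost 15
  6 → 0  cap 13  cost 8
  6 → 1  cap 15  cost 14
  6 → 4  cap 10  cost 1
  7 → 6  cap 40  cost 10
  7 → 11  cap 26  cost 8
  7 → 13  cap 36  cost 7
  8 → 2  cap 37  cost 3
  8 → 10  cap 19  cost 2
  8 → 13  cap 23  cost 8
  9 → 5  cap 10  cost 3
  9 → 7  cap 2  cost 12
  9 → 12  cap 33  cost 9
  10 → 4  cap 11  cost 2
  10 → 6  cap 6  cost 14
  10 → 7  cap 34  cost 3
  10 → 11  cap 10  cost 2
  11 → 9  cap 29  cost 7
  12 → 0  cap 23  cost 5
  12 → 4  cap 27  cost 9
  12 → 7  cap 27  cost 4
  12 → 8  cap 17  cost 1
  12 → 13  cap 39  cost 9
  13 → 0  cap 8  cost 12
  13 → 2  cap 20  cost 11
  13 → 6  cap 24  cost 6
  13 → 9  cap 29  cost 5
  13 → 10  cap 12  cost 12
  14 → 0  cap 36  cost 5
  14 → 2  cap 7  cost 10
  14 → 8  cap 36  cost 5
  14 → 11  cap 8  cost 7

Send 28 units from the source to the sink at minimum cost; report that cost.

shortest-cost path #1: 3→0→1 push 8 @ unit cost 11 (adds 88)
shortest-cost path #2: 3→13→6→1 push 15 @ unit cost 22 (adds 330)
shortest-cost path #3: 3→13→9→5→1 push 5 @ unit cost 24 (adds 120)
total cost = 538

Minimum cost for 28 units: 538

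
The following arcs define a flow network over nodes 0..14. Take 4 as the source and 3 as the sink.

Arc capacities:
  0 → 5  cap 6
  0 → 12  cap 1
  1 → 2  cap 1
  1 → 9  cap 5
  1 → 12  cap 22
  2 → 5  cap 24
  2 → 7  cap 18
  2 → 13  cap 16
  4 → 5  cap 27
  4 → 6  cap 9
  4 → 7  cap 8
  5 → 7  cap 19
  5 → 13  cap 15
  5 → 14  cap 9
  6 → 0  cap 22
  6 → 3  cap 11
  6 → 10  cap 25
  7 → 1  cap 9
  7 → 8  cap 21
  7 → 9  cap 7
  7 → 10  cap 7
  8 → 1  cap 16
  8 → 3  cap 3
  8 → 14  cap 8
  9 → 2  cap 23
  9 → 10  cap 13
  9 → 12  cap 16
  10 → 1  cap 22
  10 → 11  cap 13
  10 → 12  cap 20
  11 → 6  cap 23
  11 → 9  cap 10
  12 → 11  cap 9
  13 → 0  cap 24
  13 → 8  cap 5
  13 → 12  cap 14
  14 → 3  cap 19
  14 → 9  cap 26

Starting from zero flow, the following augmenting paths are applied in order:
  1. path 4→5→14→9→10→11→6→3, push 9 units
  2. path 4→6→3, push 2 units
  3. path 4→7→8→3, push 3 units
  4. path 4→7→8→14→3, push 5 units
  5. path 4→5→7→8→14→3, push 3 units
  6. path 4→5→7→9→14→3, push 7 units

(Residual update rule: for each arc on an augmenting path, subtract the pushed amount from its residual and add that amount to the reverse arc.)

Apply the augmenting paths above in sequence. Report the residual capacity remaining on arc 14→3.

after path 1 (4→5→14→9→10→11→6→3, push 9): res(14,3)=19
after path 2 (4→6→3, push 2): res(14,3)=19
after path 3 (4→7→8→3, push 3): res(14,3)=19
after path 4 (4→7→8→14→3, push 5): res(14,3)=14
after path 5 (4→5→7→8→14→3, push 3): res(14,3)=11
after path 6 (4→5→7→9→14→3, push 7): res(14,3)=4

Residual capacity of (14,3): 4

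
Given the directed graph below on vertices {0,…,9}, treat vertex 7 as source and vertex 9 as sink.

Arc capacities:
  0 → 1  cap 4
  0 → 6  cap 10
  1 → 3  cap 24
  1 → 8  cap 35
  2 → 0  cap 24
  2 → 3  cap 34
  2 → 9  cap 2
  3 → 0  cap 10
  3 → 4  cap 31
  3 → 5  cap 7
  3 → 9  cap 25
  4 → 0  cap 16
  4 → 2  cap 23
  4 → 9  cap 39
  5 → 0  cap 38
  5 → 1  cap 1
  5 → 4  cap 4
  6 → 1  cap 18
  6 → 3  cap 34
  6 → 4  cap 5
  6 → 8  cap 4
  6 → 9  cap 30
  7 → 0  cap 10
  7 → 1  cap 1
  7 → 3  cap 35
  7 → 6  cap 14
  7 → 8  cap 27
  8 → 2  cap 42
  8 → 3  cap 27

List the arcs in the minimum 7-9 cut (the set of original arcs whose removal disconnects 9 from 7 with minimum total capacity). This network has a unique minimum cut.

Min-cut arcs: {(0,6), (2,9), (3,4), (3,9), (5,4), (7,6)} (total capacity 86)

augment #1: 7→3→9 push 25
augment #2: 7→6→9 push 14
augment #3: 7→0→6→9 push 10
augment #4: 7→3→4→9 push 10
augment #5: 7→8→2→9 push 2
augment #6: 7→1→3→4→9 push 1
augment #7: 7→8→3→4→9 push 20
augment #8: 7→8→3→5→4→9 push 4
max flow = 86; residual-reachable set from 7 gives S-side
cut edges (S→T): {(0,6), (2,9), (3,4), (3,9), (5,4), (7,6)} total cap 86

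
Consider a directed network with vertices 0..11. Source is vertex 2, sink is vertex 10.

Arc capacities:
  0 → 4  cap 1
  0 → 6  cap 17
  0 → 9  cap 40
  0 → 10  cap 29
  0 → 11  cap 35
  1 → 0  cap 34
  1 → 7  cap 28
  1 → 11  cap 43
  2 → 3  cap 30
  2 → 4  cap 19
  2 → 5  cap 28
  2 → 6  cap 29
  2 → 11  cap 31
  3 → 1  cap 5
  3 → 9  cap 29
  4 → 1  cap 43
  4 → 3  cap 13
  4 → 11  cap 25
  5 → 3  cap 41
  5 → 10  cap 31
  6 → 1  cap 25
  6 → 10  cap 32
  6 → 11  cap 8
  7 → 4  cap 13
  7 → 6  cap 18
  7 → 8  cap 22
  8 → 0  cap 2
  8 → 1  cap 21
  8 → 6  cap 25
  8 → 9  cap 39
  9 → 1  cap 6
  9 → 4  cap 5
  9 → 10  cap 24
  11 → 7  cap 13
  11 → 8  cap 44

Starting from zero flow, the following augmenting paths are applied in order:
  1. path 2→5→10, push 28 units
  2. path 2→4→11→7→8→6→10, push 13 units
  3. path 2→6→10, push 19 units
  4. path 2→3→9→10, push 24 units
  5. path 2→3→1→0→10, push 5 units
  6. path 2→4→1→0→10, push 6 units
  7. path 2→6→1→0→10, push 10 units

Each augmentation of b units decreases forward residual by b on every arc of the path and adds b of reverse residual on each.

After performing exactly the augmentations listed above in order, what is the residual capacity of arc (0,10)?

after path 1 (2→5→10, push 28): res(0,10)=29
after path 2 (2→4→11→7→8→6→10, push 13): res(0,10)=29
after path 3 (2→6→10, push 19): res(0,10)=29
after path 4 (2→3→9→10, push 24): res(0,10)=29
after path 5 (2→3→1→0→10, push 5): res(0,10)=24
after path 6 (2→4→1→0→10, push 6): res(0,10)=18
after path 7 (2→6→1→0→10, push 10): res(0,10)=8

Residual capacity of (0,10): 8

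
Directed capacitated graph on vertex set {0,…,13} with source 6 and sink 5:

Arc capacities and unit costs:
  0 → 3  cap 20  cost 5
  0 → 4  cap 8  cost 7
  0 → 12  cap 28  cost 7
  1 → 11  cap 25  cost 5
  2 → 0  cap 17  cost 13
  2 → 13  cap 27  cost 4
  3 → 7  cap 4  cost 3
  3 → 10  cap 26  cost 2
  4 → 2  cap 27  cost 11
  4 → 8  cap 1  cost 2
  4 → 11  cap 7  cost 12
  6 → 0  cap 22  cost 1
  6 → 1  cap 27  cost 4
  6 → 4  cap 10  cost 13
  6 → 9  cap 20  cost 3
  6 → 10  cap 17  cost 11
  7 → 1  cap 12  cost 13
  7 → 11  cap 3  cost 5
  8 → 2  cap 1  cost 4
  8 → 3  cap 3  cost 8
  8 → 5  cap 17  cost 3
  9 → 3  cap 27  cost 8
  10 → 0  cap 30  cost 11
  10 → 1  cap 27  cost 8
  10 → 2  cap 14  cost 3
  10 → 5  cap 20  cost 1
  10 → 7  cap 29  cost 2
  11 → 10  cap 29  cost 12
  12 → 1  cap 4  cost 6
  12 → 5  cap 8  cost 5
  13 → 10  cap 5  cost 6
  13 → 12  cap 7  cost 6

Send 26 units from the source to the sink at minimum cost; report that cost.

shortest-cost path #1: 6→0→3→10→5 push 20 @ unit cost 9 (adds 180)
shortest-cost path #2: 6→0→4→8→5 push 1 @ unit cost 13 (adds 13)
shortest-cost path #3: 6→0→12→5 push 1 @ unit cost 13 (adds 13)
shortest-cost path #4: 6→10→3→0→12→5 push 4 @ unit cost 16 (adds 64)
total cost = 270

Minimum cost for 26 units: 270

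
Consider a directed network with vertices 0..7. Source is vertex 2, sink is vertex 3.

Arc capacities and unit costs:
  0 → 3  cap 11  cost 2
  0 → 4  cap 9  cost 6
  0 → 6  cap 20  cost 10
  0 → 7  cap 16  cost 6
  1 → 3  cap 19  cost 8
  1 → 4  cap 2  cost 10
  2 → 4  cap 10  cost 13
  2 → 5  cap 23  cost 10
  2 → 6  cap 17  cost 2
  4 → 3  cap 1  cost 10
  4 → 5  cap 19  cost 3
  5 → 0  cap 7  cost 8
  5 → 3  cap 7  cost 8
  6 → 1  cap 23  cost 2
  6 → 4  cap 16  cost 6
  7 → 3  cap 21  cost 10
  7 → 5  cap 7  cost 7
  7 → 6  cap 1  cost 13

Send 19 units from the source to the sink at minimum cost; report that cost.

shortest-cost path #1: 2→6→1→3 push 17 @ unit cost 12 (adds 204)
shortest-cost path #2: 2→5→3 push 2 @ unit cost 18 (adds 36)
total cost = 240

Minimum cost for 19 units: 240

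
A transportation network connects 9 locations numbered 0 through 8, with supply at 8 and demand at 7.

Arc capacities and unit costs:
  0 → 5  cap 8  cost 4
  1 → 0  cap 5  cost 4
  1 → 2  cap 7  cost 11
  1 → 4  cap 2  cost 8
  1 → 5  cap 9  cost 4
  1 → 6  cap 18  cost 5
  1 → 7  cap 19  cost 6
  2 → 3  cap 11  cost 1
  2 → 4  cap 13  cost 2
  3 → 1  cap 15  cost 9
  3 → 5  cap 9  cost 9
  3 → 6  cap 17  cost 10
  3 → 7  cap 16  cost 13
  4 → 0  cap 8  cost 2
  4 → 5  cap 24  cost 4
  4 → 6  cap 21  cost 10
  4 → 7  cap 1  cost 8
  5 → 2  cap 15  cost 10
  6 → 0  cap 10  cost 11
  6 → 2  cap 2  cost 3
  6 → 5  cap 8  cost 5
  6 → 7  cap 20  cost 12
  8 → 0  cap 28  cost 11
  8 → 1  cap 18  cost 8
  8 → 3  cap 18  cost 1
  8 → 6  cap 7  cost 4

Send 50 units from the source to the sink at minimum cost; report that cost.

Minimum cost for 50 units: 950

shortest-cost path #1: 8→1→7 push 18 @ unit cost 14 (adds 252)
shortest-cost path #2: 8→3→7 push 16 @ unit cost 14 (adds 224)
shortest-cost path #3: 8→6→7 push 7 @ unit cost 16 (adds 112)
shortest-cost path #4: 8→3→1→7 push 1 @ unit cost 16 (adds 16)
shortest-cost path #5: 8→3→6→7 push 1 @ unit cost 23 (adds 23)
shortest-cost path #6: 8→0→5→2→4→7 push 1 @ unit cost 35 (adds 35)
shortest-cost path #7: 8→0→5→2→3→6→7 push 6 @ unit cost 48 (adds 288)
total cost = 950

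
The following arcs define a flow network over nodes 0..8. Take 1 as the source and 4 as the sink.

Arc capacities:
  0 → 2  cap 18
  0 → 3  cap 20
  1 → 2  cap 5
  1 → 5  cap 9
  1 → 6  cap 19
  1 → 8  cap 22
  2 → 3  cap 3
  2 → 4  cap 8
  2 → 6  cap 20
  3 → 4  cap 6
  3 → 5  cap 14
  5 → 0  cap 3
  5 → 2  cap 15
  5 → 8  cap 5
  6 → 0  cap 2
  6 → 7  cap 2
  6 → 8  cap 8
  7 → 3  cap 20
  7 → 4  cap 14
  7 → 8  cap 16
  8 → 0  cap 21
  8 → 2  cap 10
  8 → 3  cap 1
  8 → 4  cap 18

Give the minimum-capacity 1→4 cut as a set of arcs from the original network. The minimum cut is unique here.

Min-cut arcs: {(2,4), (3,4), (6,7), (8,4)} (total capacity 34)

augment #1: 1→2→4 push 5
augment #2: 1→8→4 push 18
augment #3: 1→5→2→4 push 3
augment #4: 1→6→7→4 push 2
augment #5: 1→8→3→4 push 1
augment #6: 1→5→0→3→4 push 3
augment #7: 1→5→2→3→4 push 2
max flow = 34; residual-reachable set from 1 gives S-side
cut edges (S→T): {(2,4), (3,4), (6,7), (8,4)} total cap 34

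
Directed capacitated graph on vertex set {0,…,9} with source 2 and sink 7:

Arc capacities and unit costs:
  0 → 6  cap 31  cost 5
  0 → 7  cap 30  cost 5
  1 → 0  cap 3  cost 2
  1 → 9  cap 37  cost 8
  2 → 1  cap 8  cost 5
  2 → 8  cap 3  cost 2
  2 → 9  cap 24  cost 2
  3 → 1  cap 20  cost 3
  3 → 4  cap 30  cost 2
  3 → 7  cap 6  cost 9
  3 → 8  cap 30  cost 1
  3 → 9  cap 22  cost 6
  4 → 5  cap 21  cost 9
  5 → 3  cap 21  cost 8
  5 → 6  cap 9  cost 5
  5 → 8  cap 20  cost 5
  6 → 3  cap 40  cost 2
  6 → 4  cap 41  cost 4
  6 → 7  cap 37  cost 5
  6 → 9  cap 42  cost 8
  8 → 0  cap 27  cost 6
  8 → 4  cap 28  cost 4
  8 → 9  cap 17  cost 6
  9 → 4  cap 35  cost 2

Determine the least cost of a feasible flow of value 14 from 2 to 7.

Minimum cost for 14 units: 259

shortest-cost path #1: 2→1→0→7 push 3 @ unit cost 12 (adds 36)
shortest-cost path #2: 2→8→0→7 push 3 @ unit cost 13 (adds 39)
shortest-cost path #3: 2→9→4→5→6→7 push 8 @ unit cost 23 (adds 184)
total cost = 259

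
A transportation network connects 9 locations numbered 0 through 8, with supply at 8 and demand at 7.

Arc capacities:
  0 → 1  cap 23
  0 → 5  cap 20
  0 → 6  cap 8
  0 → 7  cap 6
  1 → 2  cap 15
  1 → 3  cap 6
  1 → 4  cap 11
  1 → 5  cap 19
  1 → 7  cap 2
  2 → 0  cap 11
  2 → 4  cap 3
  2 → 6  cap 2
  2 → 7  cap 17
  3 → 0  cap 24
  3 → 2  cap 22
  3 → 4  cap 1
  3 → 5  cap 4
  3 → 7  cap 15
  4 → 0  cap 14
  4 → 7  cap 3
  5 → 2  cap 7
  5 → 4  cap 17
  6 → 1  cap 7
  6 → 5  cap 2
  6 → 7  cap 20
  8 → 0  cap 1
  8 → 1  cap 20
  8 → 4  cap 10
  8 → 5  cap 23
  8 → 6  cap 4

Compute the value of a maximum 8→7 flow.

augment #1: 8→0→7 bottleneck 1, total now 1
augment #2: 8→1→7 bottleneck 2, total now 3
augment #3: 8→4→7 bottleneck 3, total now 6
augment #4: 8→6→7 bottleneck 4, total now 10
augment #5: 8→1→2→7 bottleneck 15, total now 25
augment #6: 8→1→3→7 bottleneck 3, total now 28
augment #7: 8→4→0→7 bottleneck 5, total now 33
augment #8: 8→5→2→7 bottleneck 2, total now 35
augment #9: 8→4→0→6→7 bottleneck 2, total now 37
augment #10: 8→5→2→6→7 bottleneck 2, total now 39
augment #11: 8→5→2→0→6→7 bottleneck 3, total now 42
augment #12: 8→5→4→0→6→7 bottleneck 3, total now 45
augment #13: 8→5→4→0→1→3→7 bottleneck 3, total now 48

Maximum flow value: 48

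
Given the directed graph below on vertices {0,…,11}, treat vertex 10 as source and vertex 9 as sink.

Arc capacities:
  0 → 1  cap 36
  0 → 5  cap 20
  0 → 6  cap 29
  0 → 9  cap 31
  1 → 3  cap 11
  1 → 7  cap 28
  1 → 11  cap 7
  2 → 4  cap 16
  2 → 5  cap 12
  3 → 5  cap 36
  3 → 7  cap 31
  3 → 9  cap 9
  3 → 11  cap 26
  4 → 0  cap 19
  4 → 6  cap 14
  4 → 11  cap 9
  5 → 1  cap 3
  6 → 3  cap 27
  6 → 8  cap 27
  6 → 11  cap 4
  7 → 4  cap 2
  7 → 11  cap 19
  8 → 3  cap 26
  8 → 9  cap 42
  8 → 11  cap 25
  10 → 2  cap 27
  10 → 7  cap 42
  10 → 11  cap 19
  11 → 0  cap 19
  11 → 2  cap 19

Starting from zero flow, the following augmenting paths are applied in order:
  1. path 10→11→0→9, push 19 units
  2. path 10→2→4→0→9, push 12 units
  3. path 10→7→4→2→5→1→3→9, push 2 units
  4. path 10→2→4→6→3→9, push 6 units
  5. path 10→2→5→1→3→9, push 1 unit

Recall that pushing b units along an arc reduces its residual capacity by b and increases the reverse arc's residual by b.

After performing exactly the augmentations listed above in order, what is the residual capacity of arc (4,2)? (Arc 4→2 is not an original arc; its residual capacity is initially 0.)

after path 1 (10→11→0→9, push 19): res(4,2)=0
after path 2 (10→2→4→0→9, push 12): res(4,2)=12
after path 3 (10→7→4→2→5→1→3→9, push 2): res(4,2)=10
after path 4 (10→2→4→6→3→9, push 6): res(4,2)=16
after path 5 (10→2→5→1→3→9, push 1): res(4,2)=16

Residual capacity of (4,2): 16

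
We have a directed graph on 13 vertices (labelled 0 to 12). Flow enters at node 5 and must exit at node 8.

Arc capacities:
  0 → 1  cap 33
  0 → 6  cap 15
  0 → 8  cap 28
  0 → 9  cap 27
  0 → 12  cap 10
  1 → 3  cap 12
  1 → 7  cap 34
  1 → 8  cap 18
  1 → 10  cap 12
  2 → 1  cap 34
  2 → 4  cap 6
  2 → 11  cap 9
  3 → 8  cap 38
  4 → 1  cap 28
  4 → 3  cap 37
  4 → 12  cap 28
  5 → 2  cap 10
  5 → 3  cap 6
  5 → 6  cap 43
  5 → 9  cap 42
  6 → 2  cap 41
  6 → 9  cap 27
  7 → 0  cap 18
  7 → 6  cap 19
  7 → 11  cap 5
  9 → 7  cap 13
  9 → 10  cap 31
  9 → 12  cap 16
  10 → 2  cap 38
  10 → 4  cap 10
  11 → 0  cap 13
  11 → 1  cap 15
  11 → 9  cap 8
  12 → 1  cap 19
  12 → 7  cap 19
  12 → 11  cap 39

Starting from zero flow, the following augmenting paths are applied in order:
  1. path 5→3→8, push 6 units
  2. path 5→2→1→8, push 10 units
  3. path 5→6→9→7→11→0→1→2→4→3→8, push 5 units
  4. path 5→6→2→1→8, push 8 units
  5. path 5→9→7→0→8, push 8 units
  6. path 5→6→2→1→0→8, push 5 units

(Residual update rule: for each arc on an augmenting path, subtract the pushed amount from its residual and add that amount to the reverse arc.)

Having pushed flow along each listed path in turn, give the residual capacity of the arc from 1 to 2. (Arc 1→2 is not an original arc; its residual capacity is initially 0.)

Residual capacity of (1,2): 18

after path 1 (5→3→8, push 6): res(1,2)=0
after path 2 (5→2→1→8, push 10): res(1,2)=10
after path 3 (5→6→9→7→11→0→1→2→4→3→8, push 5): res(1,2)=5
after path 4 (5→6→2→1→8, push 8): res(1,2)=13
after path 5 (5→9→7→0→8, push 8): res(1,2)=13
after path 6 (5→6→2→1→0→8, push 5): res(1,2)=18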